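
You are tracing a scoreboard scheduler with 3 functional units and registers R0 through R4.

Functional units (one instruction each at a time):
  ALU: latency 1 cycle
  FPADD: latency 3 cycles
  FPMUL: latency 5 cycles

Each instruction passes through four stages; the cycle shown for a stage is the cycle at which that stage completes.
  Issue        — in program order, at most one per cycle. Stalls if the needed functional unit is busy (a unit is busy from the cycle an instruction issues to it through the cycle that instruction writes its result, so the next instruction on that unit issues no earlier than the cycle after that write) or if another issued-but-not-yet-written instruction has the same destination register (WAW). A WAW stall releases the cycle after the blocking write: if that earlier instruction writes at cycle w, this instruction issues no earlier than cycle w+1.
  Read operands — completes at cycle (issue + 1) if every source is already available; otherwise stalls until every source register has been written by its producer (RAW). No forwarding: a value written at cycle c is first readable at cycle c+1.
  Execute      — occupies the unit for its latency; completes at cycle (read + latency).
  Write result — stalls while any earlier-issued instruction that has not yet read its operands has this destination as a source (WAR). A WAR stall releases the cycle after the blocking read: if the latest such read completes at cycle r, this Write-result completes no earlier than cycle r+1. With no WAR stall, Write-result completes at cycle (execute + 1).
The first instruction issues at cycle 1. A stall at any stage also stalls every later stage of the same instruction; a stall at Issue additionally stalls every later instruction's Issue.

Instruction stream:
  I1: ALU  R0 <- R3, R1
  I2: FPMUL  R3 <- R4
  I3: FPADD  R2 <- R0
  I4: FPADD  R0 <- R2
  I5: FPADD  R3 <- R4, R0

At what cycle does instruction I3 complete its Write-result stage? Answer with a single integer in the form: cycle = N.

cycle 1: I1 dispatched to ALU
cycle 2: I1 operands ready, I2 dispatched to FPMUL
cycle 3: I1 complete, I2 operands ready, I3 dispatched to FPADD
cycle 4: R0←I1
cycle 5: I3 operands ready
cycle 8: I2 complete, I3 complete
cycle 9: R3←I2, R2←I3
cycle 10: I4 dispatched to FPADD
cycle 11: I4 operands ready
cycle 14: I4 complete
cycle 15: R0←I4
cycle 16: I5 dispatched to FPADD
cycle 17: I5 operands ready
cycle 20: I5 complete
cycle 21: R3←I5

cycle = 9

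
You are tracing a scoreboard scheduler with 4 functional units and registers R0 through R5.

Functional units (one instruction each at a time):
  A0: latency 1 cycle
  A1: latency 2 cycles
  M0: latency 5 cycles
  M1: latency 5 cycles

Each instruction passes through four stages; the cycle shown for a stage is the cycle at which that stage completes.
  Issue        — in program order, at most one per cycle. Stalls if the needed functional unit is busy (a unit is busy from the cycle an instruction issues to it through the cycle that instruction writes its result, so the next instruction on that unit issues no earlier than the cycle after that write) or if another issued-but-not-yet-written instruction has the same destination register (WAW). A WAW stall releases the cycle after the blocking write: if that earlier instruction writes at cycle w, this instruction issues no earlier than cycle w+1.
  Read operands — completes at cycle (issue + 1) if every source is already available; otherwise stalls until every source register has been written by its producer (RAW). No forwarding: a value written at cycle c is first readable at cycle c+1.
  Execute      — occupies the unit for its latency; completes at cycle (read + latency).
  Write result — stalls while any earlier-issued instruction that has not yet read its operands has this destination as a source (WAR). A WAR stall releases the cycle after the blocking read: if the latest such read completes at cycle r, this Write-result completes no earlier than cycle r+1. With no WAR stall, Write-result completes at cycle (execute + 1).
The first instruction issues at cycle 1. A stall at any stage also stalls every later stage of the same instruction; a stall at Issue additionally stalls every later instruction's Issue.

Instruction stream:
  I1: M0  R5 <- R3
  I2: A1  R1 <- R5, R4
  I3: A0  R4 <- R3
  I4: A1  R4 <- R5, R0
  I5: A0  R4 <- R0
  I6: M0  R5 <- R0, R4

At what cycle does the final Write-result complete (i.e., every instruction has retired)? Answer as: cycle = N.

I1 -> (1, 2, 7, 8)
I2 -> (2, 9, 11, 12)  // RAW R5: wait I1 write@8
I3 -> (3, 4, 5, 10)  // WAR R4: wait I2 read@9
I4 -> (13, 14, 16, 17)  // struct: A1 busy until I2 writes@12
I5 -> (18, 19, 20, 21)  // WAW R4: wait I4 write@17
I6 -> (19, 22, 27, 28)  // RAW R4: wait I5 write@21

cycle = 28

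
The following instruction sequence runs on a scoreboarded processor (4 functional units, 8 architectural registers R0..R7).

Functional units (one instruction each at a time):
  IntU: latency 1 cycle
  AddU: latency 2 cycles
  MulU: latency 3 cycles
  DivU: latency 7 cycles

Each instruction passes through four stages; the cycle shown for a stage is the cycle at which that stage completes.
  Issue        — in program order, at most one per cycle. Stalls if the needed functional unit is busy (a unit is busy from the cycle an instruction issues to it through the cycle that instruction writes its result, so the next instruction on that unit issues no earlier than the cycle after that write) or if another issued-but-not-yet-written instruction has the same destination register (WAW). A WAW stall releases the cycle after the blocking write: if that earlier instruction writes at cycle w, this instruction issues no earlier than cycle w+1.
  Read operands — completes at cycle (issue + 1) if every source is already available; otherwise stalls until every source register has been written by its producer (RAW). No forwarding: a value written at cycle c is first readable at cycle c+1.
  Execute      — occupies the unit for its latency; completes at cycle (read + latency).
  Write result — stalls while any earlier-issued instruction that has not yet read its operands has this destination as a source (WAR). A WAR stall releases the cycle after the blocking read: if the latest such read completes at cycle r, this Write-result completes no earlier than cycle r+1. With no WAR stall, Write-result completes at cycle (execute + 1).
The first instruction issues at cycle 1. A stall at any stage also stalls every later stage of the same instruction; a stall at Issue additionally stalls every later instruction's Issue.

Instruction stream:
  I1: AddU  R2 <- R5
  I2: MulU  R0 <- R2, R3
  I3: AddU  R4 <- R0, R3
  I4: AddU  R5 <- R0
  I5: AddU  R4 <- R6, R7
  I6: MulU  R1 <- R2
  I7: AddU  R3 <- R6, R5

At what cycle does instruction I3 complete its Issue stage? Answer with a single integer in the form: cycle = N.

cycle = 6

1) issue 1, read 2, done 4, write 5
2) issue 2, read 6, done 9, write 10  <RAW R2: wait I1 write@5>
3) issue 6, read 11, done 13, write 14  <struct: AddU busy until I1 writes@5 / RAW R0: wait I2 write@10>
4) issue 15, read 16, done 18, write 19  <struct: AddU busy until I3 writes@14>
5) issue 20, read 21, done 23, write 24  <struct: AddU busy until I4 writes@19>
6) issue 21, read 22, done 25, write 26
7) issue 25, read 26, done 28, write 29  <struct: AddU busy until I5 writes@24>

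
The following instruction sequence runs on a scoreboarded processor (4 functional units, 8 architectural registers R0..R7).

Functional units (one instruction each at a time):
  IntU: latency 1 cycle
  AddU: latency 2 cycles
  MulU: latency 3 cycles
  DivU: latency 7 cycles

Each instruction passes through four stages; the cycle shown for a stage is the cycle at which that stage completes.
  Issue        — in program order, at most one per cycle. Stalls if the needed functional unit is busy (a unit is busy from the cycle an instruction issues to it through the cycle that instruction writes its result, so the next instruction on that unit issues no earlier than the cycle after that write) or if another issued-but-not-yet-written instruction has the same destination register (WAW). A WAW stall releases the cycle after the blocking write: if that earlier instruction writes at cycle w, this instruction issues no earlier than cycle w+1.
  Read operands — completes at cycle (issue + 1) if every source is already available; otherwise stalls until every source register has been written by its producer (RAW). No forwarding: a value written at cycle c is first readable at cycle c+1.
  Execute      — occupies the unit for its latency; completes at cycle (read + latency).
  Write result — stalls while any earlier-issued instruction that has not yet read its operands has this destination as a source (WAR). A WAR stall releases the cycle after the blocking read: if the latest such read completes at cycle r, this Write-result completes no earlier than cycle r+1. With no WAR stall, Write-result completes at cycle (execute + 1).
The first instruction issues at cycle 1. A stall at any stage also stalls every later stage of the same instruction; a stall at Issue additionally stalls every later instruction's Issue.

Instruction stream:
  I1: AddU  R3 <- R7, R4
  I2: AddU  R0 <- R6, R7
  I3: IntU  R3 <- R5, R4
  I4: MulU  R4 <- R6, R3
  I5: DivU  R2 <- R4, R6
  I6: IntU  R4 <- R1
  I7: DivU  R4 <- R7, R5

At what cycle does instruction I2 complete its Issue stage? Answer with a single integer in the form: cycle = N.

I1 -> (1, 2, 4, 5)
I2 -> (6, 7, 9, 10)  // struct: AddU busy until I1 writes@5
I3 -> (7, 8, 9, 10)
I4 -> (8, 11, 14, 15)  // RAW R3: wait I3 write@10
I5 -> (9, 16, 23, 24)  // RAW R4: wait I4 write@15
I6 -> (16, 17, 18, 19)  // WAW R4: wait I4 write@15
I7 -> (25, 26, 33, 34)  // struct: DivU busy until I5 writes@24

cycle = 6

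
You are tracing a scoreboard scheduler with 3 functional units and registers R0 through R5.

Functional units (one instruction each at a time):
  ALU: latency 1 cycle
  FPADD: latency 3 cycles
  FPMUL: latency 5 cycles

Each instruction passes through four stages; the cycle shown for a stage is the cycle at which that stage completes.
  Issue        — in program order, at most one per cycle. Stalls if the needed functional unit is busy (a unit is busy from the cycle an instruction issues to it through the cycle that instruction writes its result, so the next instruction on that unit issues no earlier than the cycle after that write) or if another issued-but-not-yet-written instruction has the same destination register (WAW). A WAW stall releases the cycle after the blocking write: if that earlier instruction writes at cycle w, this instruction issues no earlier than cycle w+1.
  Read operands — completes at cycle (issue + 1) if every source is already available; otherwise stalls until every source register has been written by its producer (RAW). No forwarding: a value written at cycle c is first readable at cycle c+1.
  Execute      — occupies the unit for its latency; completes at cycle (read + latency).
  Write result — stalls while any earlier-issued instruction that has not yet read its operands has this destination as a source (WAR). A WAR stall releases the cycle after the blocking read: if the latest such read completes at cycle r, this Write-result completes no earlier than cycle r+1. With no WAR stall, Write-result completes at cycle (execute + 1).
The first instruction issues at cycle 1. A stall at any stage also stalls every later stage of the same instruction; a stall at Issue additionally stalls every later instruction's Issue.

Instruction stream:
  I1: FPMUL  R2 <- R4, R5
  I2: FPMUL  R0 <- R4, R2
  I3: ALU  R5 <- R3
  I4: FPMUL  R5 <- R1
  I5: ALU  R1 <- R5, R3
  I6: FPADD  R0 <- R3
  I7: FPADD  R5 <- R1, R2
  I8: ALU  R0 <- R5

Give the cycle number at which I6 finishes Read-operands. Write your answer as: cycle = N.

I1: IS=1 RO=2 EX=7 WR=8
I2: IS=9 RO=10 EX=15 WR=16  [struct: FPMUL busy until I1 writes@8]
I3: IS=10 RO=11 EX=12 WR=13
I4: IS=17 RO=18 EX=23 WR=24  [struct: FPMUL busy until I2 writes@16]
I5: IS=18 RO=25 EX=26 WR=27  [RAW R5: wait I4 write@24]
I6: IS=19 RO=20 EX=23 WR=24
I7: IS=25 RO=28 EX=31 WR=32  [struct: FPADD busy until I6 writes@24; RAW R1: wait I5 write@27]
I8: IS=28 RO=33 EX=34 WR=35  [struct: ALU busy until I5 writes@27; RAW R5: wait I7 write@32]

cycle = 20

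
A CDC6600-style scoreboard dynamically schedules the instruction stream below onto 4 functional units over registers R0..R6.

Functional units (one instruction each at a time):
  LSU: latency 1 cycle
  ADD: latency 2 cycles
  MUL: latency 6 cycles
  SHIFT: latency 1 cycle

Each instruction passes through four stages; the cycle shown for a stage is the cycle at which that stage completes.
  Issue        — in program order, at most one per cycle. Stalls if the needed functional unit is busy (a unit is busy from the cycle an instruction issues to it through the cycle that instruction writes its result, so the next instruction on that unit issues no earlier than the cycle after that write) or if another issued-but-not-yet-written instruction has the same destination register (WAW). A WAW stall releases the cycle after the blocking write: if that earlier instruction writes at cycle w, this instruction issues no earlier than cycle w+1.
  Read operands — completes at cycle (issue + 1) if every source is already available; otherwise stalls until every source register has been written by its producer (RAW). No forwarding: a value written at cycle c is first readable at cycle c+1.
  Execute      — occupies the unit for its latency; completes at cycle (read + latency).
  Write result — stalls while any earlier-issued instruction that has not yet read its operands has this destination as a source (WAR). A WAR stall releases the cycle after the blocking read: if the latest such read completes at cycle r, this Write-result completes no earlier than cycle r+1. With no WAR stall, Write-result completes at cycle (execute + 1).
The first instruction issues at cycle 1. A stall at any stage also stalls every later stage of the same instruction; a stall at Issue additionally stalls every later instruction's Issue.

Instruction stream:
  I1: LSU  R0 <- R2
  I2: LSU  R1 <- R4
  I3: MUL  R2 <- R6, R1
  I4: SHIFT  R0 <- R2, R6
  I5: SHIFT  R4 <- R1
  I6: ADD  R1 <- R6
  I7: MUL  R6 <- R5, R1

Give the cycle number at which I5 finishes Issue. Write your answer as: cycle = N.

cycle 1: I1 issues→LSU
cycle 2: I1 reads
cycle 3: I1 exec-done
cycle 4: I1 writes R0
cycle 5: I2 issues→LSU
cycle 6: I2 reads | I3 issues→MUL
cycle 7: I2 exec-done | I4 issues→SHIFT
cycle 8: I2 writes R1
cycle 9: I3 reads
cycle 15: I3 exec-done
cycle 16: I3 writes R2
cycle 17: I4 reads
cycle 18: I4 exec-done
cycle 19: I4 writes R0
cycle 20: I5 issues→SHIFT
cycle 21: I5 reads | I6 issues→ADD
cycle 22: I5 exec-done | I6 reads | I7 issues→MUL
cycle 23: I5 writes R4
cycle 24: I6 exec-done
cycle 25: I6 writes R1
cycle 26: I7 reads
cycle 32: I7 exec-done
cycle 33: I7 writes R6

cycle = 20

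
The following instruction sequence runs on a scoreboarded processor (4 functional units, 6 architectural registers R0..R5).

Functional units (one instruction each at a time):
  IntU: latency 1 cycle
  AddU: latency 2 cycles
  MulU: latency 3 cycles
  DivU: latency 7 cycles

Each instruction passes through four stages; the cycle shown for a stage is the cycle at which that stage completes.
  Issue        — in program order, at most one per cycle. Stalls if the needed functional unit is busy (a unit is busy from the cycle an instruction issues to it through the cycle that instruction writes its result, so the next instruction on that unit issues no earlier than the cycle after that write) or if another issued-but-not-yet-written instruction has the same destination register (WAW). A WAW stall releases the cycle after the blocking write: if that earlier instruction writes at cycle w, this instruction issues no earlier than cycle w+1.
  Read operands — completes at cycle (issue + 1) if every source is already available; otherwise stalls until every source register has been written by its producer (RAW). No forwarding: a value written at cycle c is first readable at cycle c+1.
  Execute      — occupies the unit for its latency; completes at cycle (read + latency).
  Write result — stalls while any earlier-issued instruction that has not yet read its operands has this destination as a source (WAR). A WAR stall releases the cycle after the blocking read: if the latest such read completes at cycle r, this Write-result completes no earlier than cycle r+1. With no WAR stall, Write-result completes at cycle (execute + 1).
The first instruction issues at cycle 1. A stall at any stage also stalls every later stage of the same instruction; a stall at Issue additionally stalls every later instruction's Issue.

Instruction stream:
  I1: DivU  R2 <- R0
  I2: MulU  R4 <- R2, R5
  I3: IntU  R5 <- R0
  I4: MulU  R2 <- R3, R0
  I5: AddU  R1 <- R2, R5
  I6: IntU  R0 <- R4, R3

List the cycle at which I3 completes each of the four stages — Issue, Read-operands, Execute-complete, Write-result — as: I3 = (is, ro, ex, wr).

t=1  I1 issues→DivU
t=2  I1 reads · I2 issues→MulU
t=3  I3 issues→IntU
t=4  I3 reads
t=5  I3 exec-done
t=9  I1 exec-done
t=10  I1 writes R2
t=11  I2 reads
t=12  I3 writes R5
t=14  I2 exec-done
t=15  I2 writes R4
t=16  I4 issues→MulU
t=17  I4 reads · I5 issues→AddU
t=18  I6 issues→IntU
t=19  I6 reads
t=20  I4 exec-done · I6 exec-done
t=21  I4 writes R2 · I6 writes R0
t=22  I5 reads
t=24  I5 exec-done
t=25  I5 writes R1

I3 = (3, 4, 5, 12)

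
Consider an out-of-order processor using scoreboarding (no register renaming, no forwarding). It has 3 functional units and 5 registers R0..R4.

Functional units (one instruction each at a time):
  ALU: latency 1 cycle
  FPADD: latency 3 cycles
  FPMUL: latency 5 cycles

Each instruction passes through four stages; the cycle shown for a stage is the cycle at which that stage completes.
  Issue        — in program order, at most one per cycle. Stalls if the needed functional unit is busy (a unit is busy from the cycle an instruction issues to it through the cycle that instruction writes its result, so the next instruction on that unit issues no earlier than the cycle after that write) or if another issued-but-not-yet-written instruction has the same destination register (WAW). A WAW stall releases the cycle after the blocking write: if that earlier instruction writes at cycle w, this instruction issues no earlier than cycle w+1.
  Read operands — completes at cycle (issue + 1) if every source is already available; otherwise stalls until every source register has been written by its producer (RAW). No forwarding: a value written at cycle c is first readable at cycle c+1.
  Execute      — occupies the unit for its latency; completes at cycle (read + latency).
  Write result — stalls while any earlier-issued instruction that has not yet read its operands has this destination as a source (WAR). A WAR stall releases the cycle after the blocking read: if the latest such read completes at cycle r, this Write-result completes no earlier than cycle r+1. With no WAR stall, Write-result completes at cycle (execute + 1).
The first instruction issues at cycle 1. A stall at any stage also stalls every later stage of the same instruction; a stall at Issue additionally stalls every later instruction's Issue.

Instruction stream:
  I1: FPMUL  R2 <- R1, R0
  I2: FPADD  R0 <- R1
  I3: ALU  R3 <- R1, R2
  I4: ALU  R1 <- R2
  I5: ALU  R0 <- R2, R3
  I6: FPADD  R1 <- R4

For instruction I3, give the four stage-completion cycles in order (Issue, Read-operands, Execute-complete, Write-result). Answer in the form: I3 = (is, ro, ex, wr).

1) issue 1, read 2, done 7, write 8
2) issue 2, read 3, done 6, write 7
3) issue 3, read 9, done 10, write 11  <RAW R2: wait I1 write@8>
4) issue 12, read 13, done 14, write 15  <struct: ALU busy until I3 writes@11>
5) issue 16, read 17, done 18, write 19  <struct: ALU busy until I4 writes@15>
6) issue 17, read 18, done 21, write 22

I3 = (3, 9, 10, 11)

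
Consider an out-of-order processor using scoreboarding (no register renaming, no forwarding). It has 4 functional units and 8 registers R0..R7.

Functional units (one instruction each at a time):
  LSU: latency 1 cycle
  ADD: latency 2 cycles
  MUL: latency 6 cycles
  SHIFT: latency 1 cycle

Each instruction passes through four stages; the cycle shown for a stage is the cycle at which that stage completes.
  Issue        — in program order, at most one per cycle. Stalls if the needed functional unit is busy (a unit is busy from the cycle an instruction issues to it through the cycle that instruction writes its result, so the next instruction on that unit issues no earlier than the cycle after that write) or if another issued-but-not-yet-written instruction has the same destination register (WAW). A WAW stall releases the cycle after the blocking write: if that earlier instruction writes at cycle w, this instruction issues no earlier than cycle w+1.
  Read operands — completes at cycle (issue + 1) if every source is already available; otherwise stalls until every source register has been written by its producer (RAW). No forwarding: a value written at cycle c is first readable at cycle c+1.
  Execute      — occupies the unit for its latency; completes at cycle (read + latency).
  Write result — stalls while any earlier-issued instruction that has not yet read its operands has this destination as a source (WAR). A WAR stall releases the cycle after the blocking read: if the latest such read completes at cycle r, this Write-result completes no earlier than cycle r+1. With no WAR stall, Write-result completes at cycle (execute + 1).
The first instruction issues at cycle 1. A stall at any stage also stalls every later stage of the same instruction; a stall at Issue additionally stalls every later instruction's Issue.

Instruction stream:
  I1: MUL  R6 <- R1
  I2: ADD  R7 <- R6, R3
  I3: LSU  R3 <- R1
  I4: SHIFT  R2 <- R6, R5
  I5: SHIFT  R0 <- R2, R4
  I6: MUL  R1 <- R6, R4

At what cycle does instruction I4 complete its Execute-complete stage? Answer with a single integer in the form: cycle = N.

I1  is:1  ro:2  ex:8  wr:9
I2  is:2  ro:10  ex:12  wr:13  — RAW R6: wait I1 write@9
I3  is:3  ro:4  ex:5  wr:11  — WAR R3: wait I2 read@10
I4  is:4  ro:10  ex:11  wr:12  — RAW R6: wait I1 write@9
I5  is:13  ro:14  ex:15  wr:16  — struct: SHIFT busy until I4 writes@12
I6  is:14  ro:15  ex:21  wr:22

cycle = 11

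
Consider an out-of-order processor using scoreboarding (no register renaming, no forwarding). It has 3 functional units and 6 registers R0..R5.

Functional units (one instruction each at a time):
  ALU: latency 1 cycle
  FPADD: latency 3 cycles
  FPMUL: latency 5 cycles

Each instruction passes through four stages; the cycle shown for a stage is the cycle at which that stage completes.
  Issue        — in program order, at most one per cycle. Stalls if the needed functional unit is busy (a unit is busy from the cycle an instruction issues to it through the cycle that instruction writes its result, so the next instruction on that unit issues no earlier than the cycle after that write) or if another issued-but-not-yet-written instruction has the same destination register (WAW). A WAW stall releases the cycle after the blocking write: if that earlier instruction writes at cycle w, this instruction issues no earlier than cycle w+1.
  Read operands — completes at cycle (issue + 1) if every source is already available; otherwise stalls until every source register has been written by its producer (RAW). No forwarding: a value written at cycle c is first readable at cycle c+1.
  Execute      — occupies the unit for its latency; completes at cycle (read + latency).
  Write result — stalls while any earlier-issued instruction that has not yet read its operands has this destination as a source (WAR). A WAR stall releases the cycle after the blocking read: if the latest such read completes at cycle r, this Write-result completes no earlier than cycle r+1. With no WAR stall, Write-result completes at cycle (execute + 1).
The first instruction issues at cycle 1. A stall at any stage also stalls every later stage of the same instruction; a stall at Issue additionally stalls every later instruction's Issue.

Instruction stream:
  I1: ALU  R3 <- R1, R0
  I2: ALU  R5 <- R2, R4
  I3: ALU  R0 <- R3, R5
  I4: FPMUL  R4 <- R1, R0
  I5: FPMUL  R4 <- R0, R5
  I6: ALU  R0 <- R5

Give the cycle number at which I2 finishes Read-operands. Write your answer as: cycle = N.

cycle = 6

1) issue 1, read 2, done 3, write 4
2) issue 5, read 6, done 7, write 8  <struct: ALU busy until I1 writes@4>
3) issue 9, read 10, done 11, write 12  <struct: ALU busy until I2 writes@8>
4) issue 10, read 13, done 18, write 19  <RAW R0: wait I3 write@12>
5) issue 20, read 21, done 26, write 27  <struct: FPMUL busy until I4 writes@19>
6) issue 21, read 22, done 23, write 24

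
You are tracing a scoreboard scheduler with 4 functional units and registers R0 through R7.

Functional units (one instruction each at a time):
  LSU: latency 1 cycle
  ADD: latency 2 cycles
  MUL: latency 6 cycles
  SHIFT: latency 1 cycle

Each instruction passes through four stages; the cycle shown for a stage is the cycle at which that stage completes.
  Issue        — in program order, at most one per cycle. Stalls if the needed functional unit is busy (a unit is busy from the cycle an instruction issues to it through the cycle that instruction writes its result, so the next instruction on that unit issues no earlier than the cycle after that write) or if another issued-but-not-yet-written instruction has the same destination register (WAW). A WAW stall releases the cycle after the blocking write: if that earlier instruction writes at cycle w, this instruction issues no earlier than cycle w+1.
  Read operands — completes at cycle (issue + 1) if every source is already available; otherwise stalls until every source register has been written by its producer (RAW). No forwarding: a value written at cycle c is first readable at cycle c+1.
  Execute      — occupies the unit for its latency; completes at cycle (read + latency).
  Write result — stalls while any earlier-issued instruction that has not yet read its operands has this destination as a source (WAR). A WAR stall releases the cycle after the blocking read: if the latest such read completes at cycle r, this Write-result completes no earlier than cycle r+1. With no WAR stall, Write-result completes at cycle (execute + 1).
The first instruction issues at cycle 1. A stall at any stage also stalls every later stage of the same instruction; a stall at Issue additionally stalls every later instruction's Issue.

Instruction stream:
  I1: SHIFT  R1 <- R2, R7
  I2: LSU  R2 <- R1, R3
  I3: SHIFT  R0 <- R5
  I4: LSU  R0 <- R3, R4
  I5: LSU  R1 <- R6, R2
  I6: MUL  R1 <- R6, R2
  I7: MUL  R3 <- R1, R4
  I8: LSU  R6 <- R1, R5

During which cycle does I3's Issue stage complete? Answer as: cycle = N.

1) issue 1, read 2, done 3, write 4
2) issue 2, read 5, done 6, write 7  <RAW R1: wait I1 write@4>
3) issue 5, read 6, done 7, write 8  <struct: SHIFT busy until I1 writes@4>
4) issue 9, read 10, done 11, write 12  <WAW R0: wait I3 write@8>
5) issue 13, read 14, done 15, write 16  <struct: LSU busy until I4 writes@12>
6) issue 17, read 18, done 24, write 25  <WAW R1: wait I5 write@16>
7) issue 26, read 27, done 33, write 34  <struct: MUL busy until I6 writes@25>
8) issue 27, read 28, done 29, write 30

cycle = 5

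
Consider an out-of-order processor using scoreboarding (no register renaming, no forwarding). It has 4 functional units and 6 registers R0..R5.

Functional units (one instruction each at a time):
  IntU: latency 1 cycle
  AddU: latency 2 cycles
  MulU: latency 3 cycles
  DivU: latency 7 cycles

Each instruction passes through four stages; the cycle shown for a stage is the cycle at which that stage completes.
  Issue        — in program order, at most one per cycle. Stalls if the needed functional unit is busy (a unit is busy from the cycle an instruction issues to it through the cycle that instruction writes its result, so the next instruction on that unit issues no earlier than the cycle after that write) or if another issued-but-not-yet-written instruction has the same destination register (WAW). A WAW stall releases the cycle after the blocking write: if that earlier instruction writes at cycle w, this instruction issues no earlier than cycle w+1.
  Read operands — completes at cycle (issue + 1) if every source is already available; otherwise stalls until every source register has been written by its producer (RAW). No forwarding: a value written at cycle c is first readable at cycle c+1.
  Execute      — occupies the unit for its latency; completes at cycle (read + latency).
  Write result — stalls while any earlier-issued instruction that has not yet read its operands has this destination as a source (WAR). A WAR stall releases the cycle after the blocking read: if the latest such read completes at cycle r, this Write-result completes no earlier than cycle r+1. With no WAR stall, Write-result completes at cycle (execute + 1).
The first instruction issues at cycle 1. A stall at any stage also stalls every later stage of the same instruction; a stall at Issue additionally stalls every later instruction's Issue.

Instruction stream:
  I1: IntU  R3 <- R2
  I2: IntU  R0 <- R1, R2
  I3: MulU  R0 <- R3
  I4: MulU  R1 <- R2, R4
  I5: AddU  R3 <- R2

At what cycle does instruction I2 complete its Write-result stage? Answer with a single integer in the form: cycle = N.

cycle 1: I1→IntU
cycle 2: I1 RO
cycle 3: I1 EX
cycle 4: I1 WR R3
cycle 5: I2→IntU
cycle 6: I2 RO
cycle 7: I2 EX
cycle 8: I2 WR R0
cycle 9: I3→MulU
cycle 10: I3 RO
cycle 13: I3 EX
cycle 14: I3 WR R0
cycle 15: I4→MulU
cycle 16: I4 RO; I5→AddU
cycle 17: I5 RO
cycle 19: I4 EX; I5 EX
cycle 20: I4 WR R1; I5 WR R3

cycle = 8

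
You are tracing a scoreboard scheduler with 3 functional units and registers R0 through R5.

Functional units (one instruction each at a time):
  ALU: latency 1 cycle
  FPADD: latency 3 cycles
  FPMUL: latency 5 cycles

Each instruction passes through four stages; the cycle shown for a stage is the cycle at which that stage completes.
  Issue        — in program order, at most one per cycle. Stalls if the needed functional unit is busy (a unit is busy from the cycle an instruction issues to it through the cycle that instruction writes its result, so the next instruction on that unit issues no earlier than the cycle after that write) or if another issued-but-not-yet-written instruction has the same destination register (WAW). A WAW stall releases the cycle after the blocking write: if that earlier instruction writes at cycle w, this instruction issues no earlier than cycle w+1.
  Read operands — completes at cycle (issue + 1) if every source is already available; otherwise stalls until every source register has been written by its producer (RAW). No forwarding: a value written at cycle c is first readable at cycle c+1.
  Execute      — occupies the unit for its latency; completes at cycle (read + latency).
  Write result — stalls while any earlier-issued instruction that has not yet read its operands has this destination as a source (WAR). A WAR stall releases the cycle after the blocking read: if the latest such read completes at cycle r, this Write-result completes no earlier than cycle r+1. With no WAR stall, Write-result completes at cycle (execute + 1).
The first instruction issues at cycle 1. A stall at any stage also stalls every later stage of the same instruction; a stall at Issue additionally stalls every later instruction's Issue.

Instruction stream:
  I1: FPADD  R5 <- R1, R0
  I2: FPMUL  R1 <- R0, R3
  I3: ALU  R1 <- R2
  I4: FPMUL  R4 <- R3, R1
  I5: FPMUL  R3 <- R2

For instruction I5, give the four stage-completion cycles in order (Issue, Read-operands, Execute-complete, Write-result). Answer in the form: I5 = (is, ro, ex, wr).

t=1  I1 dispatched to FPADD
t=2  I1 operands ready; I2 dispatched to FPMUL
t=3  I2 operands ready
t=5  I1 complete
t=6  R5←I1
t=8  I2 complete
t=9  R1←I2
t=10  I3 dispatched to ALU
t=11  I3 operands ready; I4 dispatched to FPMUL
t=12  I3 complete
t=13  R1←I3
t=14  I4 operands ready
t=19  I4 complete
t=20  R4←I4
t=21  I5 dispatched to FPMUL
t=22  I5 operands ready
t=27  I5 complete
t=28  R3←I5

I5 = (21, 22, 27, 28)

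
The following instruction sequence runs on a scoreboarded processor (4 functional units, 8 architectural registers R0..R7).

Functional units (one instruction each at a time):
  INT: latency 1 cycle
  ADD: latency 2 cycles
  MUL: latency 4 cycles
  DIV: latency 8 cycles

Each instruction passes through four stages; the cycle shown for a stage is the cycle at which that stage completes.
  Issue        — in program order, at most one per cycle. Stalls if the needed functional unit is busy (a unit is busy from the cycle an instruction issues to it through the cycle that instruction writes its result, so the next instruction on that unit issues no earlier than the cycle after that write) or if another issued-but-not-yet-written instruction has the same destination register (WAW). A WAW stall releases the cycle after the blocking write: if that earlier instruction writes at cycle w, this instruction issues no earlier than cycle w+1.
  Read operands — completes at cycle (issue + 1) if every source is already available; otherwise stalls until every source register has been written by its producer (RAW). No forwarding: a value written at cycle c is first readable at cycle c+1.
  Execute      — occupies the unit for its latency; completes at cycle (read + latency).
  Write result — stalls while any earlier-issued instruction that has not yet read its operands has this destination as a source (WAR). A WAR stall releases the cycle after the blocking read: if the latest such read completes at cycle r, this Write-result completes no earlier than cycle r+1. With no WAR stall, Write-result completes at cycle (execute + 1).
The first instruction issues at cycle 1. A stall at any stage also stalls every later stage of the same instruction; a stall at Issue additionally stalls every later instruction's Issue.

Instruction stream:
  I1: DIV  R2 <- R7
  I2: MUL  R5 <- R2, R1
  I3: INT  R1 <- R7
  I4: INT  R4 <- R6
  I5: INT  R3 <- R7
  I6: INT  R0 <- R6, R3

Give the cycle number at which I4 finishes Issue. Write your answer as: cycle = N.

[1] I1→DIV
[2] I1 RO, I2→MUL
[3] I3→INT
[4] I3 RO
[5] I3 EX
[10] I1 EX
[11] I1 WR R2
[12] I2 RO
[13] I3 WR R1
[14] I4→INT
[15] I4 RO
[16] I2 EX, I4 EX
[17] I2 WR R5, I4 WR R4
[18] I5→INT
[19] I5 RO
[20] I5 EX
[21] I5 WR R3
[22] I6→INT
[23] I6 RO
[24] I6 EX
[25] I6 WR R0

cycle = 14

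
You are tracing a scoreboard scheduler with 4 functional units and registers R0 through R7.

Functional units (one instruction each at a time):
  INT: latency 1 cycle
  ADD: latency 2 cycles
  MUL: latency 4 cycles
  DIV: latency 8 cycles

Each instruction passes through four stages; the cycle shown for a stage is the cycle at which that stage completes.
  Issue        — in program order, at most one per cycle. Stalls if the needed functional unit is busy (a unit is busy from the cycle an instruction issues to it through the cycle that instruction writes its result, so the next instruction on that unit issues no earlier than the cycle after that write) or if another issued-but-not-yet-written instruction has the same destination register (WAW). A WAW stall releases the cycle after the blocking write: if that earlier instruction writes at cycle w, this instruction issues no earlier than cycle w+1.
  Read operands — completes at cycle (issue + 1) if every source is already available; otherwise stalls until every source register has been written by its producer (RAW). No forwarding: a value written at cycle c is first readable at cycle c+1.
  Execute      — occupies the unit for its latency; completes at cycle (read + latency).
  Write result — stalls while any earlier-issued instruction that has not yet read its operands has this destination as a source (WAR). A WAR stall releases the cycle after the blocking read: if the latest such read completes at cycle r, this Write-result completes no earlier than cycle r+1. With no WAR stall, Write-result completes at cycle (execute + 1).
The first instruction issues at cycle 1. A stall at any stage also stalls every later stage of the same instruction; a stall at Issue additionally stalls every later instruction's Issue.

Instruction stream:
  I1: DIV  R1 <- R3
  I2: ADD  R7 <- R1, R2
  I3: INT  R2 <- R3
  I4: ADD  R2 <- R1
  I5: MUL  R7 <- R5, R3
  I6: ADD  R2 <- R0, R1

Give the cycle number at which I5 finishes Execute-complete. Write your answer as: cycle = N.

  I1 | 1 | 2 | 10 | 11
  I2 | 2 | 12 | 14 | 15   RAW R1: wait I1 write@11
  I3 | 3 | 4 | 5 | 13   WAR R2: wait I2 read@12
  I4 | 16 | 17 | 19 | 20   struct: ADD busy until I2 writes@15
  I5 | 17 | 18 | 22 | 23
  I6 | 21 | 22 | 24 | 25   struct: ADD busy until I4 writes@20

cycle = 22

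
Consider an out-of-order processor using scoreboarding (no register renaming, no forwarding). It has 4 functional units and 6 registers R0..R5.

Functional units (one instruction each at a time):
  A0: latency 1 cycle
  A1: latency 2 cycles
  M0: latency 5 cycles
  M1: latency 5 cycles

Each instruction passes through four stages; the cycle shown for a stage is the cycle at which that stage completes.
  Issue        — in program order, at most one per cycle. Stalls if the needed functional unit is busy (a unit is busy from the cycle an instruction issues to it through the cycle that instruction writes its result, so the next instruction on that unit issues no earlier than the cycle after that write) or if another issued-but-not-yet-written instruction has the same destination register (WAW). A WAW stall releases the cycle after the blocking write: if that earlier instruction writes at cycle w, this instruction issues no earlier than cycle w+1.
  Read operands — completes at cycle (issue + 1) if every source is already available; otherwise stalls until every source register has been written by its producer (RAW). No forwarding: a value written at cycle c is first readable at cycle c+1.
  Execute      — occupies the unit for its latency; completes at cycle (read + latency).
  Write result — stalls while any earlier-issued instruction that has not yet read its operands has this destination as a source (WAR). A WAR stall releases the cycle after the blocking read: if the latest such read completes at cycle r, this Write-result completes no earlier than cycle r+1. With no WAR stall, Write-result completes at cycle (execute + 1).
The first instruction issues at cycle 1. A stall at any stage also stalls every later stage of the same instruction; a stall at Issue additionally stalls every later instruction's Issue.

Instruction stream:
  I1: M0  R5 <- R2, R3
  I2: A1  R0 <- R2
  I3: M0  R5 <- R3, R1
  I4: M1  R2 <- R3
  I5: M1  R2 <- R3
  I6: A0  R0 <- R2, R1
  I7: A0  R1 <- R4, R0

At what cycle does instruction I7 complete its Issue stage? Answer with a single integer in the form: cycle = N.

cycle = 29

t=1  I1 dispatched to M0
t=2  I1 operands ready; I2 dispatched to A1
t=3  I2 operands ready
t=5  I2 complete
t=6  R0←I2
t=7  I1 complete
t=8  R5←I1
t=9  I3 dispatched to M0
t=10  I3 operands ready; I4 dispatched to M1
t=11  I4 operands ready
t=15  I3 complete
t=16  R5←I3; I4 complete
t=17  R2←I4
t=18  I5 dispatched to M1
t=19  I5 operands ready; I6 dispatched to A0
t=24  I5 complete
t=25  R2←I5
t=26  I6 operands ready
t=27  I6 complete
t=28  R0←I6
t=29  I7 dispatched to A0
t=30  I7 operands ready
t=31  I7 complete
t=32  R1←I7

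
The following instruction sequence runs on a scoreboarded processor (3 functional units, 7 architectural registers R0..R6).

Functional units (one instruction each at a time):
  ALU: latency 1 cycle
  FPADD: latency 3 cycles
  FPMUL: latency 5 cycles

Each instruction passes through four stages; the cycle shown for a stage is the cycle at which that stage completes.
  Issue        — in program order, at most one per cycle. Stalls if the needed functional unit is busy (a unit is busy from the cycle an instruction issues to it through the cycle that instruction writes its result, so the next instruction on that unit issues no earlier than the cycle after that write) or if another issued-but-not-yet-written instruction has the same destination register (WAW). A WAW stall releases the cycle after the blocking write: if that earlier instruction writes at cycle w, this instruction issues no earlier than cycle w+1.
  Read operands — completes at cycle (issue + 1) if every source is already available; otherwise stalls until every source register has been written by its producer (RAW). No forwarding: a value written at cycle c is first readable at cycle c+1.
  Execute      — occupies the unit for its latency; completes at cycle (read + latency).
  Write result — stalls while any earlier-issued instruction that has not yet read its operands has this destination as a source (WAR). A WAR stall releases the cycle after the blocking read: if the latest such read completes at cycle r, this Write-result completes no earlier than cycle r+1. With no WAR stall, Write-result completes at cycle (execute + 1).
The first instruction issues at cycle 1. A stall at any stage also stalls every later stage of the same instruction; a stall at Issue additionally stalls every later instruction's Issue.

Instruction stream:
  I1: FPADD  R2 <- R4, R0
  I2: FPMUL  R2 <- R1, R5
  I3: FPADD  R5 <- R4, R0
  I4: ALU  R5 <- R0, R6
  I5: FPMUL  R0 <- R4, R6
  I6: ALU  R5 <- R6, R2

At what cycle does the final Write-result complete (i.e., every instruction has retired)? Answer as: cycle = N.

cycle = 22

cycle 1: I1 issues→FPADD
cycle 2: I1 reads
cycle 5: I1 exec-done
cycle 6: I1 writes R2
cycle 7: I2 issues→FPMUL
cycle 8: I2 reads · I3 issues→FPADD
cycle 9: I3 reads
cycle 12: I3 exec-done
cycle 13: I2 exec-done · I3 writes R5
cycle 14: I2 writes R2 · I4 issues→ALU
cycle 15: I4 reads · I5 issues→FPMUL
cycle 16: I4 exec-done · I5 reads
cycle 17: I4 writes R5
cycle 18: I6 issues→ALU
cycle 19: I6 reads
cycle 20: I6 exec-done
cycle 21: I5 exec-done · I6 writes R5
cycle 22: I5 writes R0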